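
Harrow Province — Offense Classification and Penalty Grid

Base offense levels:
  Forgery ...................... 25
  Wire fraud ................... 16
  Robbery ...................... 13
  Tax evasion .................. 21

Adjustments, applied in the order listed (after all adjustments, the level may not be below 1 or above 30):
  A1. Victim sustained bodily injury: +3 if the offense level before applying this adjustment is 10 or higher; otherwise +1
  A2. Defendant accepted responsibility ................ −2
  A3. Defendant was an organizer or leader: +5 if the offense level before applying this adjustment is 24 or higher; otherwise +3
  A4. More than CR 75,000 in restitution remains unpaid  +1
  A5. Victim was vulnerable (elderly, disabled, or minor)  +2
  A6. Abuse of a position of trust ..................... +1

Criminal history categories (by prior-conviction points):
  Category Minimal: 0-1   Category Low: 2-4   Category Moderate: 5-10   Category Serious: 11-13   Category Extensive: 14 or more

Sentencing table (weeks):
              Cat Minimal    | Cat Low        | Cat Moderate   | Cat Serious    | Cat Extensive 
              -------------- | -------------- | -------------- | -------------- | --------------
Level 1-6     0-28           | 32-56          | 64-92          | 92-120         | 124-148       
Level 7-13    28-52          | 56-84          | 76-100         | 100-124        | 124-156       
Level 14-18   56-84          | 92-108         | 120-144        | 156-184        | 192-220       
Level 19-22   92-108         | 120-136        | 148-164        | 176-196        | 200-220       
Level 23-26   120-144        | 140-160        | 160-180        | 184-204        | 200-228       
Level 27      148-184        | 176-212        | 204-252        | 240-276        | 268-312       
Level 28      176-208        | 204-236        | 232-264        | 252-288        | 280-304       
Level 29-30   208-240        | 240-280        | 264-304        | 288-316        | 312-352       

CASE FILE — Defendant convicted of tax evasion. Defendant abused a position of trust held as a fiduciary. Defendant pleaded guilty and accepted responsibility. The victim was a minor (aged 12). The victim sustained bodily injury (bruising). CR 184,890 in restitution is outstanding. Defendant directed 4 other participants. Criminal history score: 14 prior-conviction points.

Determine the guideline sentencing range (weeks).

312-352 weeks

Base offense level for tax evasion: 21.
A1 applies (level before this adjustment is 21 ≥ 10, so +3): 21 + 3 = 24.
A2 applies: 24 − 2 = 22.
A3 applies (level before this adjustment is 22 < 24, so +3): 22 + 3 = 25.
A4 applies: 25 + 1 = 26.
A5 applies: 26 + 2 = 28.
A6 applies: 28 + 1 = 29.
Final offense level: 29.
Criminal history: 14 prior points → Category Extensive (14+).
Level 29 falls in the 29-30 band.
Grid: Level 29-30 × Category Extensive = 312-352 weeks.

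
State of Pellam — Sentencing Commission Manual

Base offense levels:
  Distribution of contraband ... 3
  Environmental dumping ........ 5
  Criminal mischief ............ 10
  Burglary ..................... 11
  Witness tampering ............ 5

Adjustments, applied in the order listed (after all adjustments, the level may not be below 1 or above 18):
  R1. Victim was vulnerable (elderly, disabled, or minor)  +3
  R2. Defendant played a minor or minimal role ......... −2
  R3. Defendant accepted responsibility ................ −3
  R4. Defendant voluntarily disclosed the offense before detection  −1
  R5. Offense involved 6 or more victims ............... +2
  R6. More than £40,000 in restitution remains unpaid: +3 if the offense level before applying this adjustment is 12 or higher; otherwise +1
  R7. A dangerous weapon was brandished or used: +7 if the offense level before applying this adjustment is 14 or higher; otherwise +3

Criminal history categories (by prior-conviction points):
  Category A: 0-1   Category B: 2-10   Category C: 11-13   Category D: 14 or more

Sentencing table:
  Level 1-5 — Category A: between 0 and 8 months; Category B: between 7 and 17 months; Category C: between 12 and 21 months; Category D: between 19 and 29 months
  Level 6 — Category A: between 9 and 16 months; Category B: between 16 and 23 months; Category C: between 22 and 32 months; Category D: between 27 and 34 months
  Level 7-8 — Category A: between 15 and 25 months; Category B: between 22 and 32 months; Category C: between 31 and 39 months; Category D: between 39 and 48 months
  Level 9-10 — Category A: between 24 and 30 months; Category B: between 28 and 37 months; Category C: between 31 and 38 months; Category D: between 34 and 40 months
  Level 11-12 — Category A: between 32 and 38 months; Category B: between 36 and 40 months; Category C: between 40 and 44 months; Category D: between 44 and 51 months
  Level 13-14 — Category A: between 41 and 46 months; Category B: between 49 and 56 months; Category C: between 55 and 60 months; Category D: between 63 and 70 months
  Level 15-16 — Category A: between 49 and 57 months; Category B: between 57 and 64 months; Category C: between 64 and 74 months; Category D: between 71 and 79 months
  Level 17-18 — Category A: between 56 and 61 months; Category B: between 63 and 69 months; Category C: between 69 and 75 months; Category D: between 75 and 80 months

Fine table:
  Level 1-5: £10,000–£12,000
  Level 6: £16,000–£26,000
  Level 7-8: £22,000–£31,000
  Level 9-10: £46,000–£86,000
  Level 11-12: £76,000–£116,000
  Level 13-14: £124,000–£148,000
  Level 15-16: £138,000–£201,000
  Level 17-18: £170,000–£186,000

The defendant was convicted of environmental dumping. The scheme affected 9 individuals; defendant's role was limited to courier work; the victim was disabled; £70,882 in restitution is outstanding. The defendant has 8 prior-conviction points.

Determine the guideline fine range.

£46,000–£86,000

Base offense level for environmental dumping: 5.
R1 applies: 5 + 3 = 8.
R2 applies: 8 − 2 = 6.
R5 applies: 6 + 2 = 8.
R6 applies (level before this adjustment is 8 < 12, so +1): 8 + 1 = 9.
R7 does not apply.
Final offense level: 9.
Level 9 falls in the 9-10 band.
Fine table: Level 9-10 → £46,000–£86,000.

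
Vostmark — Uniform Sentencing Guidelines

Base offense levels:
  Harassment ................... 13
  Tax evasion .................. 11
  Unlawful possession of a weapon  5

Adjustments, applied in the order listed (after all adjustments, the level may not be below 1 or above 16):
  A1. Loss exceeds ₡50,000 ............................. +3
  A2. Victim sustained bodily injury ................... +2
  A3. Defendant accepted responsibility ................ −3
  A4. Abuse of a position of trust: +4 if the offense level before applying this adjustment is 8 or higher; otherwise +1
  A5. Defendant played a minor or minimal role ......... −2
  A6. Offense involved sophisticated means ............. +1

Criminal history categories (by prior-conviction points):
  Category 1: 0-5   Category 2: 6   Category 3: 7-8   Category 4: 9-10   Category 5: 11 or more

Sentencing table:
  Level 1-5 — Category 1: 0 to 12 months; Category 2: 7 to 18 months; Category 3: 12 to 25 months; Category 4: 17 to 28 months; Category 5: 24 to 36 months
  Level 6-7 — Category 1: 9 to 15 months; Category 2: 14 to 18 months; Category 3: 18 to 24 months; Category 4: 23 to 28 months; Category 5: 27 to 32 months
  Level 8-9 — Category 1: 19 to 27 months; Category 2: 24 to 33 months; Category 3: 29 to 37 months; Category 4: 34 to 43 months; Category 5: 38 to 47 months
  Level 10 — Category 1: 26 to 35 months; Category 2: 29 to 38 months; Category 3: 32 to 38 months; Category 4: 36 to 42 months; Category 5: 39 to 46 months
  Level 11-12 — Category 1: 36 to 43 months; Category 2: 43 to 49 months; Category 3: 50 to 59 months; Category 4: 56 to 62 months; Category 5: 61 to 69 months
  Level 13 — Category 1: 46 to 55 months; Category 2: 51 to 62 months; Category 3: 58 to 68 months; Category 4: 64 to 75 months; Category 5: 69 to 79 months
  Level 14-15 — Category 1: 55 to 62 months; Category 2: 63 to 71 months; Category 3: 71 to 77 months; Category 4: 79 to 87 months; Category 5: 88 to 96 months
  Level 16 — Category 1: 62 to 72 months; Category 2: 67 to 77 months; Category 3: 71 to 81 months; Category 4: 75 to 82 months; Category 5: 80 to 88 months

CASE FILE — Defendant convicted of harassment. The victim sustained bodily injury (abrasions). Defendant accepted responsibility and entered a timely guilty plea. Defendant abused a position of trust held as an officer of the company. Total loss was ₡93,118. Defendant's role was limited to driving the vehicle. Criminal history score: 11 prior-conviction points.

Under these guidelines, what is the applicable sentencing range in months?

Base offense level for harassment: 13.
A1 applies: 13 + 3 = 16.
A2 applies: 16 + 2 = 18.
A3 applies: 18 − 3 = 15.
A4 applies (level before this adjustment is 15 ≥ 8, so +4): 15 + 4 = 19.
A5 applies: 19 − 2 = 17.
Level 17 exceeds the maximum of 16; capped at 16.
Final offense level: 16.
Criminal history: 11 prior points → Category 5 (11+).
Level 16 falls in the 16 band.
Grid: Level 16 × Category 5 = 80-88 months.

80-88 months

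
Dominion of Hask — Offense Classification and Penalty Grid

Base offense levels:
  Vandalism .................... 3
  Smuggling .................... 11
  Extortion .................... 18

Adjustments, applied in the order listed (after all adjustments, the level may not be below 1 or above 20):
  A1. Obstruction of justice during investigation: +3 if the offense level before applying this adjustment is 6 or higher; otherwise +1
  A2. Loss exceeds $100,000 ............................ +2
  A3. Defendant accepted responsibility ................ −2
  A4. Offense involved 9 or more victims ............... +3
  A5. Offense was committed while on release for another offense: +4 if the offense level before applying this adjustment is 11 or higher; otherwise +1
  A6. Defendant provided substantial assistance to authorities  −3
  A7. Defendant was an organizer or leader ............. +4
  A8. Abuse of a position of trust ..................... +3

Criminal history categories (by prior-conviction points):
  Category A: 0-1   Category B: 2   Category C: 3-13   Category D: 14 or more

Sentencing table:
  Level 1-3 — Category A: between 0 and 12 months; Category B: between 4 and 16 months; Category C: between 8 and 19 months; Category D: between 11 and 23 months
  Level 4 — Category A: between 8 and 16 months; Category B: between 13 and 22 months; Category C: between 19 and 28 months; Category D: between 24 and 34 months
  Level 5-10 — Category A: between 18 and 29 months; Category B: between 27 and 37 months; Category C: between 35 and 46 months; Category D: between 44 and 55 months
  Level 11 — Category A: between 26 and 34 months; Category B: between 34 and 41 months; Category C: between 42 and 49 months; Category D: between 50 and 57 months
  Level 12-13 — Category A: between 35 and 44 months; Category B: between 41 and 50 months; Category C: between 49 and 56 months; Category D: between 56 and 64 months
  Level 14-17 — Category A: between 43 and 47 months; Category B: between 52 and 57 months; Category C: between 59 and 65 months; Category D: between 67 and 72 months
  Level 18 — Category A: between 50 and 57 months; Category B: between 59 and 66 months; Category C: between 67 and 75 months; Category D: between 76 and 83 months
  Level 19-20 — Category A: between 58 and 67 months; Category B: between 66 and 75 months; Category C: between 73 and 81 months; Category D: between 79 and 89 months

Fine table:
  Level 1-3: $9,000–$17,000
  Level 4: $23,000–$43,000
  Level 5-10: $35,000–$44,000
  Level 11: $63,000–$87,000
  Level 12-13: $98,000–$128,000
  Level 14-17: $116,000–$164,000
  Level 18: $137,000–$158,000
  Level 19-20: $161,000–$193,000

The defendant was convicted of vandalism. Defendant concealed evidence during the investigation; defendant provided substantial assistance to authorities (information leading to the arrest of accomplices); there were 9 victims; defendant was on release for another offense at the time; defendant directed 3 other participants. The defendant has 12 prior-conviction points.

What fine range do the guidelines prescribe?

$35,000–$44,000

Base offense level for vandalism: 3.
A1 applies (level before this adjustment is 3 < 6, so +1): 3 + 1 = 4.
A2 does not apply.
A4 applies: 4 + 3 = 7.
A5 applies (level before this adjustment is 7 < 11, so +1): 7 + 1 = 8.
A6 applies: 8 − 3 = 5.
A7 applies: 5 + 4 = 9.
A8 does not apply.
Final offense level: 9.
Level 9 falls in the 5-10 band.
Fine table: Level 5-10 → $35,000–$44,000.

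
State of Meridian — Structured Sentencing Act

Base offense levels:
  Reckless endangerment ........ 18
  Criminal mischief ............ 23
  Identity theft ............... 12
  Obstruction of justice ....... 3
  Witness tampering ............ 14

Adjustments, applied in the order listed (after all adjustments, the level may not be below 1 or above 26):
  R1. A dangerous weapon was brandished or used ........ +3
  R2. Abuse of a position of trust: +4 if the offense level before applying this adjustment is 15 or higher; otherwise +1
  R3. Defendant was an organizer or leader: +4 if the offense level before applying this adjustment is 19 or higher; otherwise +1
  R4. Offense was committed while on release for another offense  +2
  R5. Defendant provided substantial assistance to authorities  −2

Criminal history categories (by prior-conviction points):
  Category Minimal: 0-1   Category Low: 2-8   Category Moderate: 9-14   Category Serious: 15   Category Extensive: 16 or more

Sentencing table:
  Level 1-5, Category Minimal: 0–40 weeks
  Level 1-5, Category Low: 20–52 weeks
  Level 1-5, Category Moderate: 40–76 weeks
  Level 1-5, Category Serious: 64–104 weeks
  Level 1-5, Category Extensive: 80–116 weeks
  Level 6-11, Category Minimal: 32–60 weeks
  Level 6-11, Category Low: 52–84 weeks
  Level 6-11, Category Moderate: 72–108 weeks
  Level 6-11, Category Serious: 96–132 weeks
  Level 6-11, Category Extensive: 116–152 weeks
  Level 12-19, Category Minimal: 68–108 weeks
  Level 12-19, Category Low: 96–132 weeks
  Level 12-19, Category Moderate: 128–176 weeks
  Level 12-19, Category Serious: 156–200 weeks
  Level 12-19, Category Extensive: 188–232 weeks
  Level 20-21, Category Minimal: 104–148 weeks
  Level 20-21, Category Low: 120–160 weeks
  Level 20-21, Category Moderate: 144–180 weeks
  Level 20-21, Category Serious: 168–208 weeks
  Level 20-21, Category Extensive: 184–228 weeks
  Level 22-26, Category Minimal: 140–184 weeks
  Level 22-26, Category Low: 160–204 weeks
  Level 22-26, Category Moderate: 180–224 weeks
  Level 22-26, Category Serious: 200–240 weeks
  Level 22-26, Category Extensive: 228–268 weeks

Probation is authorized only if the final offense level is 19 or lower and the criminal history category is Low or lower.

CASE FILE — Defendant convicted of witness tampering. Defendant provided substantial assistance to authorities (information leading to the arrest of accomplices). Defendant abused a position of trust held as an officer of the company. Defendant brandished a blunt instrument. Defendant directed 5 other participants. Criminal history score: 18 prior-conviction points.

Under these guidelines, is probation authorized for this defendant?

No

Base offense level for witness tampering: 14.
R1 applies: 14 + 3 = 17.
R2 applies (level before this adjustment is 17 ≥ 15, so +4): 17 + 4 = 21.
R3 applies (level before this adjustment is 21 ≥ 19, so +4): 21 + 4 = 25.
R5 applies: 25 − 2 = 23.
Final offense level: 23.
Criminal history: 18 prior points → Category Extensive (16+).
Level 23 falls in the 22-26 band.
Grid: Level 22-26 × Category Extensive = 228-268 weeks.
Probation check: level 23 > 19 and category Extensive > Low → not eligible.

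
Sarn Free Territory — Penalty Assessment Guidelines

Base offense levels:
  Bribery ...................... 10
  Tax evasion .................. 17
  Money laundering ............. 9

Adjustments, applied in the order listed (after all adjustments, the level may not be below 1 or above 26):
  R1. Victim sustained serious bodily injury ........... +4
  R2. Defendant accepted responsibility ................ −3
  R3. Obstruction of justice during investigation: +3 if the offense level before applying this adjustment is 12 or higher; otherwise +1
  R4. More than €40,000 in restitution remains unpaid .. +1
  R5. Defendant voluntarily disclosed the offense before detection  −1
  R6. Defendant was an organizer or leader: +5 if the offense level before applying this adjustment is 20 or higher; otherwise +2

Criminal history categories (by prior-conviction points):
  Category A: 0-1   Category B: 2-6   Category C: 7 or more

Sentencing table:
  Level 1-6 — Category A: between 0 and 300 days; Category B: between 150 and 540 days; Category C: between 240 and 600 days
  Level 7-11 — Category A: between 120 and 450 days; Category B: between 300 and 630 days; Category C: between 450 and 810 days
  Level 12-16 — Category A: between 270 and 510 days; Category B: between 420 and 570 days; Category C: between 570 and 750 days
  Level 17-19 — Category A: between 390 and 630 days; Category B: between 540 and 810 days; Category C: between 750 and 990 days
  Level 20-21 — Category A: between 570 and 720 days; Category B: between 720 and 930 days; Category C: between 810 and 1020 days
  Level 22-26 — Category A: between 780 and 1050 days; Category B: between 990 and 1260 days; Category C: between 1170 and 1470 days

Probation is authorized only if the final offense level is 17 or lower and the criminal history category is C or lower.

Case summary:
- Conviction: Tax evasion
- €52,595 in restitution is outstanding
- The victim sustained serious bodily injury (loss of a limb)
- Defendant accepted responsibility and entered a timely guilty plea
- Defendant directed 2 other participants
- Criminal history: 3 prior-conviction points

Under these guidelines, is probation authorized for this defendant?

Base offense level for tax evasion: 17.
R1 applies: 17 + 4 = 21.
R2 applies: 21 − 3 = 18.
R4 applies: 18 + 1 = 19.
R5 does not apply.
R6 applies (level before this adjustment is 19 < 20, so +2): 19 + 2 = 21.
Final offense level: 21.
Criminal history: 3 prior points → Category B (2-6).
Level 21 falls in the 20-21 band.
Grid: Level 20-21 × Category B = 720-930 days.
Probation check: level 21 > 17 and category B ≤ C → not eligible.

No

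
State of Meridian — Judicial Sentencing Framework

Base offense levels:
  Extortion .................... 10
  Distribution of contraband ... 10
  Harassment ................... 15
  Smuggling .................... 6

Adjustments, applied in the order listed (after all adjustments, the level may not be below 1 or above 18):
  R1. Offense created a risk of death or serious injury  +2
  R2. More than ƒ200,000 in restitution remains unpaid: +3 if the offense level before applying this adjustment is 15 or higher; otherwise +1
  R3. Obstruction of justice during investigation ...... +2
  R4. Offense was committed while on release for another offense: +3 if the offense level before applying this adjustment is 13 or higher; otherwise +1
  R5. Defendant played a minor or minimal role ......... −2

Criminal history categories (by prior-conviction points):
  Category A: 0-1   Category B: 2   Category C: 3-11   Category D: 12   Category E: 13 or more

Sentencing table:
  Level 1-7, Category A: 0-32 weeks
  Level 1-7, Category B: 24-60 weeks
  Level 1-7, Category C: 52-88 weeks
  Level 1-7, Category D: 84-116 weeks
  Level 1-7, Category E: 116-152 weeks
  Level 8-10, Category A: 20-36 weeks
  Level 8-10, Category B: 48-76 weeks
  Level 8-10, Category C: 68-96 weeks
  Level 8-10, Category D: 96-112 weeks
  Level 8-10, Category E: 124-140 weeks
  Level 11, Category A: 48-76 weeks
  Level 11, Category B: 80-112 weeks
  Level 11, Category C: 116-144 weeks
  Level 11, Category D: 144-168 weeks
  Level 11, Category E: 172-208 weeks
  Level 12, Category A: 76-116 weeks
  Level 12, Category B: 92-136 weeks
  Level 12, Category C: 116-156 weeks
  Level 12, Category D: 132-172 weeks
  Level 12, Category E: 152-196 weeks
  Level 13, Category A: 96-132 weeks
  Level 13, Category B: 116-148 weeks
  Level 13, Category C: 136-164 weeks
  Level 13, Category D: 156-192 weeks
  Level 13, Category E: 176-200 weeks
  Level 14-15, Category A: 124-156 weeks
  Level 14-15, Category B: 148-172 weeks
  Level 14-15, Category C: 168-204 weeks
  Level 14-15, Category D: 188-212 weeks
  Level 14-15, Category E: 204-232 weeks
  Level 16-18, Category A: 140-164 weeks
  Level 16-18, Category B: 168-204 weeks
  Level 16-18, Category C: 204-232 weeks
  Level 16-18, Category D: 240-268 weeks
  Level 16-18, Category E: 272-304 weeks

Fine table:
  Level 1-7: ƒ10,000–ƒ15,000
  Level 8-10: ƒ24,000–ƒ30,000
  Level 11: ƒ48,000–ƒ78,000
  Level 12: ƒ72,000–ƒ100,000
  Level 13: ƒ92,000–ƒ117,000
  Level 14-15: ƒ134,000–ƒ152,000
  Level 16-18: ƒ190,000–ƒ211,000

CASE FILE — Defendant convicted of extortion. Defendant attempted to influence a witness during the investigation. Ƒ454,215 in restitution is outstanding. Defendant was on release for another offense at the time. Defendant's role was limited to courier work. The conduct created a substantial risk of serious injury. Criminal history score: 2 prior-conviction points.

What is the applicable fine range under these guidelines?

ƒ190,000–ƒ211,000

Base offense level for extortion: 10.
R1 applies: 10 + 2 = 12.
R2 applies (level before this adjustment is 12 < 15, so +1): 12 + 1 = 13.
R3 applies: 13 + 2 = 15.
R4 applies (level before this adjustment is 15 ≥ 13, so +3): 15 + 3 = 18.
R5 applies: 18 − 2 = 16.
Final offense level: 16.
Level 16 falls in the 16-18 band.
Fine table: Level 16-18 → ƒ190,000–ƒ211,000.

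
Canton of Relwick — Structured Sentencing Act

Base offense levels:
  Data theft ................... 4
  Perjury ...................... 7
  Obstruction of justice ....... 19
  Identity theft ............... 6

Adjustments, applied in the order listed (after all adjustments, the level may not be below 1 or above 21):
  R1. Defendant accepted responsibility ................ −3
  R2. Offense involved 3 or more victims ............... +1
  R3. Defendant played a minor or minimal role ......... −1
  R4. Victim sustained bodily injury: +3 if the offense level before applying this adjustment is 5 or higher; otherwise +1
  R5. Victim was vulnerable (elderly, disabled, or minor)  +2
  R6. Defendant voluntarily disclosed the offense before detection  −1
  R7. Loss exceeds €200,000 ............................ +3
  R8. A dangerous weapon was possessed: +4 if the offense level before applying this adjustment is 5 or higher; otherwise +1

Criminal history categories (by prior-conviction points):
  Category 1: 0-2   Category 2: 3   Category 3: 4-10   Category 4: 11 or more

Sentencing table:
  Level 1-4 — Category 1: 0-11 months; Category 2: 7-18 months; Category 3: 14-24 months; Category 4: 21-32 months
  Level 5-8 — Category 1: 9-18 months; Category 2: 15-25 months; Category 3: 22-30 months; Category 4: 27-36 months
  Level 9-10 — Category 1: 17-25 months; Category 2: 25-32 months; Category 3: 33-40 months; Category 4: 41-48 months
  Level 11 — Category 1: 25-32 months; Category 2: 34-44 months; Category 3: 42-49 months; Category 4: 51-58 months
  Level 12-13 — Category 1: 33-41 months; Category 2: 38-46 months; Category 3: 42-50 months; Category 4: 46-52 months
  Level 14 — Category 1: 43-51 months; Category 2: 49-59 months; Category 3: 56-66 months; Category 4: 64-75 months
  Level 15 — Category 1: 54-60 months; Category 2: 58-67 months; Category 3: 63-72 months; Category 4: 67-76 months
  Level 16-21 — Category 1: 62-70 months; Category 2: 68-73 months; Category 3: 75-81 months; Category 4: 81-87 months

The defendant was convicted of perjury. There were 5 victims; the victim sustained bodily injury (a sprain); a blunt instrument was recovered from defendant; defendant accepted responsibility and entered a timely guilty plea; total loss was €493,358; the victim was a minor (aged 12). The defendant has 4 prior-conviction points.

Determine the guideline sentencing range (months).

75-81 months

Base offense level for perjury: 7.
R1 applies: 7 − 3 = 4.
R2 applies: 4 + 1 = 5.
R3 does not apply.
R4 applies (level before this adjustment is 5 ≥ 5, so +3): 5 + 3 = 8.
R5 applies: 8 + 2 = 10.
R7 applies: 10 + 3 = 13.
R8 applies (level before this adjustment is 13 ≥ 5, so +4): 13 + 4 = 17.
Final offense level: 17.
Criminal history: 4 prior points → Category 3 (4-10).
Level 17 falls in the 16-21 band.
Grid: Level 16-21 × Category 3 = 75-81 months.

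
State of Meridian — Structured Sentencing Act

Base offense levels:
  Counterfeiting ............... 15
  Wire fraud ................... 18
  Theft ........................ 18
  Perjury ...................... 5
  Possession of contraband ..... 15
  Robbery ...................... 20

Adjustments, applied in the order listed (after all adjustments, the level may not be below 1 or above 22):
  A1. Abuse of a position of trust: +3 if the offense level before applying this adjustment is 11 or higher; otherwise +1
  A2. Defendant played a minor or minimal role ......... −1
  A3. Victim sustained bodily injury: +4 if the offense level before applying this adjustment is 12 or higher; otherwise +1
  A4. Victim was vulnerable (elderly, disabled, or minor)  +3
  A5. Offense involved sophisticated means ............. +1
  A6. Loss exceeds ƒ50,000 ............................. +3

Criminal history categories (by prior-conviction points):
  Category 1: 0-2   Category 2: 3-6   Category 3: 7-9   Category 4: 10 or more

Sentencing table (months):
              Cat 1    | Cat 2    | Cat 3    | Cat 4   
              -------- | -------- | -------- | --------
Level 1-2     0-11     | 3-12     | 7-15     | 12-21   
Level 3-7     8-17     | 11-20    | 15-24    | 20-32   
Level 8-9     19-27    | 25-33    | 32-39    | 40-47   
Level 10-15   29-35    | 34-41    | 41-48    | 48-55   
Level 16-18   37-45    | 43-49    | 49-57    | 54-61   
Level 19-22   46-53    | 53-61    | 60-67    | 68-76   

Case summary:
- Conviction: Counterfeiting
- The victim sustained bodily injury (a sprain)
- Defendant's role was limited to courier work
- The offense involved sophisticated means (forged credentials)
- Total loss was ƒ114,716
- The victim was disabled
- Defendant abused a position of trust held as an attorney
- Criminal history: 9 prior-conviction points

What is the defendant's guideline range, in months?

60-67 months

Base offense level for counterfeiting: 15.
A1 applies (level before this adjustment is 15 ≥ 11, so +3): 15 + 3 = 18.
A2 applies: 18 − 1 = 17.
A3 applies (level before this adjustment is 17 ≥ 12, so +4): 17 + 4 = 21.
A4 applies: 21 + 3 = 24.
A5 applies: 24 + 1 = 25.
A6 applies: 25 + 3 = 28.
Level 28 exceeds the maximum of 22; capped at 22.
Final offense level: 22.
Criminal history: 9 prior points → Category 3 (7-9).
Level 22 falls in the 19-22 band.
Grid: Level 19-22 × Category 3 = 60-67 months.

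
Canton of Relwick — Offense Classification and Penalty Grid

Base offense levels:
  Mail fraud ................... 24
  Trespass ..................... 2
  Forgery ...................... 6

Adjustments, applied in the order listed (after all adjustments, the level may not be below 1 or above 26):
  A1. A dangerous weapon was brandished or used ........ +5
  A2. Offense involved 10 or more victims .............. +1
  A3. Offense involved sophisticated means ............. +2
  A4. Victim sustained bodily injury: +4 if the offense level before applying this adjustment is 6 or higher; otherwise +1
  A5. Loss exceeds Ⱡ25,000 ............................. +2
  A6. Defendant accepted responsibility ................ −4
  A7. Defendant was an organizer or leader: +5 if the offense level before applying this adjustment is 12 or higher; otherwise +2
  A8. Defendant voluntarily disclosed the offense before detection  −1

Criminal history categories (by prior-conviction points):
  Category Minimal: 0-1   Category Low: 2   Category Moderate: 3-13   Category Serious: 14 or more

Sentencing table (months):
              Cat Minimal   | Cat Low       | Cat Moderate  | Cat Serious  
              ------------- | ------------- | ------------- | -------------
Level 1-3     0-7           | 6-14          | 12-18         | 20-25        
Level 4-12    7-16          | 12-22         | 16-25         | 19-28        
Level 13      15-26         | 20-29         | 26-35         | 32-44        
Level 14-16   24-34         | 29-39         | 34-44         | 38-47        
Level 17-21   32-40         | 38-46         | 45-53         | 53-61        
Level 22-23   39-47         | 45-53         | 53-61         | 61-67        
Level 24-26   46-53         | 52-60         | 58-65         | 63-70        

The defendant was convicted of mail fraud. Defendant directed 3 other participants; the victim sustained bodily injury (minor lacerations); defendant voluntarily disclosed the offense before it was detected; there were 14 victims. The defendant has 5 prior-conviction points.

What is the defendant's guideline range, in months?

Base offense level for mail fraud: 24.
A1 does not apply.
A2 applies: 24 + 1 = 25.
A4 applies (level before this adjustment is 25 ≥ 6, so +4): 25 + 4 = 29.
A5 does not apply.
A7 applies (level before this adjustment is 29 ≥ 12, so +5): 29 + 5 = 34.
A8 applies: 34 − 1 = 33.
Level 33 exceeds the maximum of 26; capped at 26.
Final offense level: 26.
Criminal history: 5 prior points → Category Moderate (3-13).
Level 26 falls in the 24-26 band.
Grid: Level 24-26 × Category Moderate = 58-65 months.

58-65 months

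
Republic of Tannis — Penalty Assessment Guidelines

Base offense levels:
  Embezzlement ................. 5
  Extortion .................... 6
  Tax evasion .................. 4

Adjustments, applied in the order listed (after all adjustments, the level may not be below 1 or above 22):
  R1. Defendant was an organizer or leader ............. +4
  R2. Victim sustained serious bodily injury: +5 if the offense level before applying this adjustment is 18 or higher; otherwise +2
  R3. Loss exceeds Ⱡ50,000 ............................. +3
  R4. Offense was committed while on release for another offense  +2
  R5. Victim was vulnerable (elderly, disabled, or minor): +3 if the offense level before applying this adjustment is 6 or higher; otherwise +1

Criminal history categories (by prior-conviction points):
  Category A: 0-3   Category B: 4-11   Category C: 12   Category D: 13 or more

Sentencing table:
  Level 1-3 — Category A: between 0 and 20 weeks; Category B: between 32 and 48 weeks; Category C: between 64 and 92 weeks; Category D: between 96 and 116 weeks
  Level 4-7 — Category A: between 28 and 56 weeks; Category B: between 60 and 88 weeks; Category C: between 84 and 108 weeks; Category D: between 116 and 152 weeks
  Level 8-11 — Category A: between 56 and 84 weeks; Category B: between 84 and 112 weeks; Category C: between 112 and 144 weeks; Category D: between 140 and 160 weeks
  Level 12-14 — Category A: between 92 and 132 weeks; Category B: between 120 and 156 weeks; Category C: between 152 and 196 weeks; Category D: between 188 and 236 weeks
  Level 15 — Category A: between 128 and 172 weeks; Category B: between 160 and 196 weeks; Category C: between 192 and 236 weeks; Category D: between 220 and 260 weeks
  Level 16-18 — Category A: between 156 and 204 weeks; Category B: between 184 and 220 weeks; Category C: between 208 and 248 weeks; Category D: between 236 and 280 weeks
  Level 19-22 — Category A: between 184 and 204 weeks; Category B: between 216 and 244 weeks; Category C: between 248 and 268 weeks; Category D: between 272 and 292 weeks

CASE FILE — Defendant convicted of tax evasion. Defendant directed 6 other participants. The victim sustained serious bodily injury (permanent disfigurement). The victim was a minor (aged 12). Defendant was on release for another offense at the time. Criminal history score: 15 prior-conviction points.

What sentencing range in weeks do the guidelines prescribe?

Base offense level for tax evasion: 4.
R1 applies: 4 + 4 = 8.
R2 applies (level before this adjustment is 8 < 18, so +2): 8 + 2 = 10.
R4 applies: 10 + 2 = 12.
R5 applies (level before this adjustment is 12 ≥ 6, so +3): 12 + 3 = 15.
Final offense level: 15.
Criminal history: 15 prior points → Category D (13+).
Level 15 falls in the 15 band.
Grid: Level 15 × Category D = 220-260 weeks.

220-260 weeks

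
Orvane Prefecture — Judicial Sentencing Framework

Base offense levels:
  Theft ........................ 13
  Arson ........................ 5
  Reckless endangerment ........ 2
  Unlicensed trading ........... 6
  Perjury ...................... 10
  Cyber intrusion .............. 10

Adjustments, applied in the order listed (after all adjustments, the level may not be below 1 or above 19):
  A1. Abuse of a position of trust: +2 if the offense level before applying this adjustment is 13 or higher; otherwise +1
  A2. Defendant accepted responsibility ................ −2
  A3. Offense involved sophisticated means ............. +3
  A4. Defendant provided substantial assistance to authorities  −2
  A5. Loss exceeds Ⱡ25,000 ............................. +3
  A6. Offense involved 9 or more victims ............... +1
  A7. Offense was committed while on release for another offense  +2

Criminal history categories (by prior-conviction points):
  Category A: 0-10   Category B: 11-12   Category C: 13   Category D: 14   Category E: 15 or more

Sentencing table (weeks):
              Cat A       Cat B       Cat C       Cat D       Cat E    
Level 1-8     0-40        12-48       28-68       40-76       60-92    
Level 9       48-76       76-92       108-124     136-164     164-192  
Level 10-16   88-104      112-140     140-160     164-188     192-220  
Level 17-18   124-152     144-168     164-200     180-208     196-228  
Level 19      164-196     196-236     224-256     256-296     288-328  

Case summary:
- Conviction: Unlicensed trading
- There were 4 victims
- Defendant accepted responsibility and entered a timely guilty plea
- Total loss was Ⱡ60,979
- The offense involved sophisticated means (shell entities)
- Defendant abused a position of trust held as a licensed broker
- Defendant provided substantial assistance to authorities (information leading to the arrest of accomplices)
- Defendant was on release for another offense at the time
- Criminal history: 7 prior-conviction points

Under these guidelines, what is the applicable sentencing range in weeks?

Base offense level for unlicensed trading: 6.
A1 applies (level before this adjustment is 6 < 13, so +1): 6 + 1 = 7.
A2 applies: 7 − 2 = 5.
A3 applies: 5 + 3 = 8.
A4 applies: 8 − 2 = 6.
A5 applies: 6 + 3 = 9.
A6 does not apply.
A7 applies: 9 + 2 = 11.
Final offense level: 11.
Criminal history: 7 prior points → Category A (0-10).
Level 11 falls in the 10-16 band.
Grid: Level 10-16 × Category A = 88-104 weeks.

88-104 weeks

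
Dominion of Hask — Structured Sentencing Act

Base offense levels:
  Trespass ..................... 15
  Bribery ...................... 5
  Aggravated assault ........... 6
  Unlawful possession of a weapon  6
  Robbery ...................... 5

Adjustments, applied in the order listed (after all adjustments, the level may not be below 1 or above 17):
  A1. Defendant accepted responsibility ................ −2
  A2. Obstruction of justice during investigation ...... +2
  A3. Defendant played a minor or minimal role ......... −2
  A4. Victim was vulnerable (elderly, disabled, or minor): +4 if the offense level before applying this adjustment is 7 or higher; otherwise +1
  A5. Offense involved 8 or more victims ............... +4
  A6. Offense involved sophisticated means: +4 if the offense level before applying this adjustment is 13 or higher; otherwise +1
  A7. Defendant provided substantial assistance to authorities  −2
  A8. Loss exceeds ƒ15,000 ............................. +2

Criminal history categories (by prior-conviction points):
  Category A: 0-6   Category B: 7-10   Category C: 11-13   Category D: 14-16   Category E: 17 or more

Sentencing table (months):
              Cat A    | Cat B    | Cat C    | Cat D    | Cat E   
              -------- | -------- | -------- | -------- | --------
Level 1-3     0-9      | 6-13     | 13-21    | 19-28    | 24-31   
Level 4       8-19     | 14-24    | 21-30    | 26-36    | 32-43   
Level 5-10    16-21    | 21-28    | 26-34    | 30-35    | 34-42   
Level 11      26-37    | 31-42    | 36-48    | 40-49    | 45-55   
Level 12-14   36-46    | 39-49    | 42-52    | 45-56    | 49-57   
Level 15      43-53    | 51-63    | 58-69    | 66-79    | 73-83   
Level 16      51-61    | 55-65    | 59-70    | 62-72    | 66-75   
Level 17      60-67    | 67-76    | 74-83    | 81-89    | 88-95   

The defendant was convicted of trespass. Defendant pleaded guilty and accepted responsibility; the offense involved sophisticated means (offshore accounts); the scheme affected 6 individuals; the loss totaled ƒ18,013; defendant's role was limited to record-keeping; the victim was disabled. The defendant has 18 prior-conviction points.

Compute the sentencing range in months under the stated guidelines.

88-95 months

Base offense level for trespass: 15.
A1 applies: 15 − 2 = 13.
A3 applies: 13 − 2 = 11.
A4 applies (level before this adjustment is 11 ≥ 7, so +4): 11 + 4 = 15.
A5 does not apply.
A6 applies (level before this adjustment is 15 ≥ 13, so +4): 15 + 4 = 19.
A7 does not apply.
A8 applies: 19 + 2 = 21.
Level 21 exceeds the maximum of 17; capped at 17.
Final offense level: 17.
Criminal history: 18 prior points → Category E (17+).
Level 17 falls in the 17 band.
Grid: Level 17 × Category E = 88-95 months.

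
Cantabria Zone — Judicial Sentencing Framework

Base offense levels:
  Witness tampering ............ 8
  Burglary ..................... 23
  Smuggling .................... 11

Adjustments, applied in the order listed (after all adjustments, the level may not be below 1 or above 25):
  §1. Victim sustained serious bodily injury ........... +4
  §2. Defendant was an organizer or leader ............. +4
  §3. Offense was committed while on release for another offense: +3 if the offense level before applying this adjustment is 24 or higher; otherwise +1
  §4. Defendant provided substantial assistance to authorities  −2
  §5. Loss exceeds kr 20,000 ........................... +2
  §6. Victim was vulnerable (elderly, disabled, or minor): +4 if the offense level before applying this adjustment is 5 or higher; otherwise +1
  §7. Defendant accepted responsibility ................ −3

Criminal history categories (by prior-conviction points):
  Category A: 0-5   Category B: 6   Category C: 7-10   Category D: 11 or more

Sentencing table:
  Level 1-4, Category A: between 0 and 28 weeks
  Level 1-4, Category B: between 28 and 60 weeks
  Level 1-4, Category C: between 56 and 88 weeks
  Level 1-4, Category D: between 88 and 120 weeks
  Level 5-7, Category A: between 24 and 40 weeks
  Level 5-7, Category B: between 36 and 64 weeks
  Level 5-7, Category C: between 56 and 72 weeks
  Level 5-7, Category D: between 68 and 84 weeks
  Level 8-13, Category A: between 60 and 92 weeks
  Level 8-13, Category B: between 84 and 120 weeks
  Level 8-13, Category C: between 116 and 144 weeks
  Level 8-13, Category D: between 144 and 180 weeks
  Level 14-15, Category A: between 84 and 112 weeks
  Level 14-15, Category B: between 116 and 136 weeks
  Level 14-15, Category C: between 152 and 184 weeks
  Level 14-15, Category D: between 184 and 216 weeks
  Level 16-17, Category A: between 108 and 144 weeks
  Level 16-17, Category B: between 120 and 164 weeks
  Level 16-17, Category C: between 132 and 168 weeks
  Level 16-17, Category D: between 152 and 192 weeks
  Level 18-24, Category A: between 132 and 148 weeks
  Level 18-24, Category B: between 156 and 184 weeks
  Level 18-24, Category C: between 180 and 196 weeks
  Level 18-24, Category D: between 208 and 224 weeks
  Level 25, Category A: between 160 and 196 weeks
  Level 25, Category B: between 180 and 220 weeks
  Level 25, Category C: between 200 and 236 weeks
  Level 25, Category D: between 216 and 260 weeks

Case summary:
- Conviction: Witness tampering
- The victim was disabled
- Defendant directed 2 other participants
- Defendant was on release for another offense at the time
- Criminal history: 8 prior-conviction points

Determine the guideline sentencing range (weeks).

Base offense level for witness tampering: 8.
§1 does not apply.
§2 applies: 8 + 4 = 12.
§3 applies (level before this adjustment is 12 < 24, so +1): 12 + 1 = 13.
§6 applies (level before this adjustment is 13 ≥ 5, so +4): 13 + 4 = 17.
Final offense level: 17.
Criminal history: 8 prior points → Category C (7-10).
Level 17 falls in the 16-17 band.
Grid: Level 16-17 × Category C = 132-168 weeks.

132-168 weeks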